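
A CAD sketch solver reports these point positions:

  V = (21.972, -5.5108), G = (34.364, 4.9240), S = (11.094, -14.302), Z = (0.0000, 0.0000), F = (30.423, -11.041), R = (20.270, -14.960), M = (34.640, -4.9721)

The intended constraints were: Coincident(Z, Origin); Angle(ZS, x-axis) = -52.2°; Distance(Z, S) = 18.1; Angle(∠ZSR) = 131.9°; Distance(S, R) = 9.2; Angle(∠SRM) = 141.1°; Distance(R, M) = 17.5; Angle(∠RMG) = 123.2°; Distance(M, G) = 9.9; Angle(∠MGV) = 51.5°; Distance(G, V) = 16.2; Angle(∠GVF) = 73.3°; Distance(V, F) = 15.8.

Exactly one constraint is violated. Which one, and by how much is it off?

Distance(V, F) = 15.8 — off by 5.70.

Z = (0.00, 0.00) ✓; ZS at -52.20° ✓; |ZS| = 18.10 ✓; ∠ZSR = 131.9° ✓; |SR| = 9.200 ✓; ∠SRM = 141.1° ✓; |RM| = 17.50 ✓; ∠RMG = 123.2° ✓; |MG| = 9.900 ✓; ∠MGV = 51.50° ✓; |GV| = 16.20 ✓; ∠GVF = 73.30° ✓; |VF| = 10.10 ✗.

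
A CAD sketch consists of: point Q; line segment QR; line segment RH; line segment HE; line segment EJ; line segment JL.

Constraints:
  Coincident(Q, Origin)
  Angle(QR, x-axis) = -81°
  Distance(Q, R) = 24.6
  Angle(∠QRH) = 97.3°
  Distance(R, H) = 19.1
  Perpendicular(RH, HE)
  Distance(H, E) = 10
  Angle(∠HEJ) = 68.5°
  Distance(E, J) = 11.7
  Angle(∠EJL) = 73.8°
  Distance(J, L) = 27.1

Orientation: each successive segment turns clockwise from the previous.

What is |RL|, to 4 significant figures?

29.36

Q is at the origin; QR runs at -81.0° with length 24.6, so R = (3.848, -24.30). ∠QRH = 97.3° gives RH at -163.7° from the x-axis; with |RH| = 19.1, H = (-14.48, -29.66). RH ⟂ HE, so HE runs at 106.3°; with |HE| = 10.0, E = (-17.29, -20.06). ∠HEJ = 68.5° gives EJ at -5.200° from the x-axis; with |EJ| = 11.7, J = (-5.639, -21.12). ∠EJL = 73.8° gives JL at -111.4° from the x-axis; with |JL| = 27.1, L = (-15.53, -46.35). Then |RL| = |L − R| = 29.36.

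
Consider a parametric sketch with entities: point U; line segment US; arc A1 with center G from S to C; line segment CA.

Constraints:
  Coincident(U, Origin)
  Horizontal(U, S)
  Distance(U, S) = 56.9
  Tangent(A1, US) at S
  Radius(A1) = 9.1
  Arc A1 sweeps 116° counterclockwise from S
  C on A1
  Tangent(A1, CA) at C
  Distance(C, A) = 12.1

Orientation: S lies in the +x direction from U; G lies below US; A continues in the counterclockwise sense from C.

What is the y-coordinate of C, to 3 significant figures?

-13.1

U is at the origin; US is horizontal with |US| = 56.9 and S on the +x side, so S = (56.9, 0.00). The tangent condition forces GS to be normal to US, so G = S + (0, -9.1) = (56.9, -9.10). On A1, S sits at bearing 90° from G; a 116° counterclockwise sweep puts C at bearing 206°, so C = G + 9.1·(cos 206°, sin 206°) = (48.7, -13.1). So C.y = -13.1.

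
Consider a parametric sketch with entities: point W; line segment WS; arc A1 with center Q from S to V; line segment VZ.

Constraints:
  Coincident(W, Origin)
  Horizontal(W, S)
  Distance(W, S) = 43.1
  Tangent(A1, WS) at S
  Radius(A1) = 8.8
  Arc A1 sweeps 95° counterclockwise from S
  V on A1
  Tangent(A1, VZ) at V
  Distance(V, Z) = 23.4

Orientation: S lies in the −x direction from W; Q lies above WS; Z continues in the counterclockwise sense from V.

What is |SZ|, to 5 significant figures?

33.559

W is at the origin; W and S share the same y with |WS| = 43.1 and S on the −x side, so S = (-43.100, 0.0000). Since A1 is tangent to WS there, QS ⟂ WS, so Q = S + (0, 8.8) = (-43.100, 8.8000). On A1, S sits at bearing -90° from Q; a 95° counterclockwise sweep puts V at bearing 5°, so V = Q + 8.8·(cos 5°, sin 5°) = (-34.333, 9.5670). The tangent condition forces QV to be normal to VZ, so VZ runs along (−sin 5°, cos 5°); with |VZ| = 23.4, Z = (-36.373, 32.878). Then |SZ| = |Z − S| = 33.559.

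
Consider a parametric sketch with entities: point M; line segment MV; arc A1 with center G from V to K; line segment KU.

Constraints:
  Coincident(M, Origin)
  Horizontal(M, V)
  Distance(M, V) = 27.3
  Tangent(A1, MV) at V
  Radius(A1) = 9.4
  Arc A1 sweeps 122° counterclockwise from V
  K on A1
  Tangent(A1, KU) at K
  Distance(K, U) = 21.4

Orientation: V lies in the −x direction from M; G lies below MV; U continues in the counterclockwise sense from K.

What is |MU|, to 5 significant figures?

40.384

On A1, V sits at bearing 90° from G; a 122° counterclockwise sweep puts K at bearing 212°, so K = G + 9.4·(cos 212°, sin 212°) = (-35.272, -14.381). Tangency of A1 to KU means the radius GK is perpendicular to KU, so KU runs along (−sin 212°, cos 212°); with |KU| = 21.4, U = (-23.931, -32.529). Then |MU| = |U − M| = 40.384.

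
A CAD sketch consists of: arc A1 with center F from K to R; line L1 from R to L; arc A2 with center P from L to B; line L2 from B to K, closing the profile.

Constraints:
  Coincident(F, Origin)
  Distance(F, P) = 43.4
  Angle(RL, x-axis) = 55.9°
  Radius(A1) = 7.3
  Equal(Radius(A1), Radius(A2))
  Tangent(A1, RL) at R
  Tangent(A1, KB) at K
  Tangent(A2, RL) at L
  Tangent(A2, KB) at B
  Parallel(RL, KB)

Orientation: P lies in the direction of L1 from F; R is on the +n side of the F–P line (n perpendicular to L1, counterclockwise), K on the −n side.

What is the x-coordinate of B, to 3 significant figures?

30.4

The slot axis is L1's direction at 55.9°, so u = (cos 55.9°, sin 55.9°) = (0.561, 0.828) and n = (−sin 55.9°, cos 55.9°) = (-0.828, 0.561). F is at the origin and P lies 43.4 along u from F, so P = 43.4·u = (24.3, 35.9). Tangency of A1 to both parallel lines with radius 7.3 puts R and K at F ± 7.3·n: R = (-6.04, 4.09), K = (6.04, -4.09). Equal radii place L and B the same way about P: L = P + 7.3·n = (18.3, 40.0), B = P − 7.3·n = (30.4, 31.8). So B.x = 30.4.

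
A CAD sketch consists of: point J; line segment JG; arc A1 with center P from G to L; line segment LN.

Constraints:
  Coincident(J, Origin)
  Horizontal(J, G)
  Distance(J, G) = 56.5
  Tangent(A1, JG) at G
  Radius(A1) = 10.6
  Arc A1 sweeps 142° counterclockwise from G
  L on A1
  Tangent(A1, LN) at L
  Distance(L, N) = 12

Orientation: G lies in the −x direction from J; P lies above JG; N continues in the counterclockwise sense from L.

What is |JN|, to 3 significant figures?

65.0

On A1, G sits at bearing -90° from P; a 142° counterclockwise sweep puts L at bearing 52°, so L = P + 10.6·(cos 52°, sin 52°) = (-50.0, 19.0). The tangent condition forces PL to be normal to LN, so LN runs along (−sin 52°, cos 52°); with |LN| = 12.0, N = (-59.4, 26.3). Then |JN| = |N − J| = 65.0.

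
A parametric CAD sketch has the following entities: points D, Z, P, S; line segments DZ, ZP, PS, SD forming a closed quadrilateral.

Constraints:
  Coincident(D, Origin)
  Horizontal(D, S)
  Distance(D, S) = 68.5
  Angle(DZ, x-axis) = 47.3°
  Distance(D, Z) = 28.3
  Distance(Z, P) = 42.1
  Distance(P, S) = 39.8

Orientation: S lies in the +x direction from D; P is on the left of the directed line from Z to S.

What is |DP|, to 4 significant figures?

69.06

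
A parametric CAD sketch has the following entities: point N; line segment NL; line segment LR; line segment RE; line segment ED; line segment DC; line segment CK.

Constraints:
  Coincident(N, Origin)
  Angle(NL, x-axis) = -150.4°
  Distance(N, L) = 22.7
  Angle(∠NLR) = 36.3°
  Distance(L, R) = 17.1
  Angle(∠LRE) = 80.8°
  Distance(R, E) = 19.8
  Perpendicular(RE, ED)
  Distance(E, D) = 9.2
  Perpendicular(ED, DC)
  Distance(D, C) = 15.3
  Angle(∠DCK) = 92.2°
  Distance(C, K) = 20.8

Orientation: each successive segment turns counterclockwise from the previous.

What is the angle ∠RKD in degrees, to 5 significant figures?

55.479°

N is at the origin; NL runs at -150.4° with length 22.7, so L = (-19.738, -11.212). ∠NLR = 36.3° gives LR at -6.7000° from the x-axis; with |LR| = 17.1, R = (-2.7543, -13.208). ∠LRE = 80.8° gives RE at 92.500° from the x-axis; with |RE| = 19.8, E = (-3.6180, 6.5736). The perpendicularity gives ED at right angles to RE, so ED runs at -177.50°; with |ED| = 9.2, D = (-12.809, 6.1723). The perpendicularity gives DC at right angles to ED, so DC runs at -87.500°; with |DC| = 15.3, C = (-12.142, -9.1131). ∠DCK = 92.2° gives CK at 0.30000° from the x-axis; with |CK| = 20.8, K = (8.6579, -9.0042). Then cos ∠RKD = KR·KD / (|KR||KD|), giving 55.479°.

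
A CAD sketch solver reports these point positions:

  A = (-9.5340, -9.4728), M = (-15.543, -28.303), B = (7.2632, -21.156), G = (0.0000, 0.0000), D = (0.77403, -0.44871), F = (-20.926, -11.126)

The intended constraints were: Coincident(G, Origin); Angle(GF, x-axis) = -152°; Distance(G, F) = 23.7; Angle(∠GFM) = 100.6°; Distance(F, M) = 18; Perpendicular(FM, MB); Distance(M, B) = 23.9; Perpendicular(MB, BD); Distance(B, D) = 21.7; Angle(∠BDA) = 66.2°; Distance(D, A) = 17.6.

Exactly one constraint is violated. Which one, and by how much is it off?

Distance(D, A) = 17.6 — off by 3.90.

G = (0.00, 0.00) ✓; GF at -152.0° ✓; |GF| = 23.70 ✓; ∠GFM = 100.6° ✓; |FM| = 18.00 ✓; ∠(FM, MB) = 90.00° ✓; |MB| = 23.90 ✓; ∠(MB, BD) = 90.00° ✓; |BD| = 21.70 ✓; ∠BDA = 66.20° ✓; |DA| = 13.70 ✗.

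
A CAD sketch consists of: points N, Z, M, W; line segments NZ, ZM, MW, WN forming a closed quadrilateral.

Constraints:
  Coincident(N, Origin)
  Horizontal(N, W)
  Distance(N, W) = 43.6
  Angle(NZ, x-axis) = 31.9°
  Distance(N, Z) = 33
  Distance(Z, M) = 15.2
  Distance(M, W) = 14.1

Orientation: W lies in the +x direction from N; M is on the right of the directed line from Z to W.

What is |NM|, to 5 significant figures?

29.785

N is at the origin; N and W share the same y with |NW| = 43.6 and W in +x, so W = (43.6, 0). NZ runs at 31.9° with |NZ| = 33.0, so Z = (28.016, 17.438). M is determined by |ZM| = 15.2 and |MW| = 14.1 together: it lies at the intersection of circle(Z, 15.2) and circle(W, 14.1). With |ZW| = 23.387, the foot of the radical line on ZW is 12.383 from Z and the perpendicular offset is √(15.2² − 12.383²) = 8.8154. Taking the right-of-ZW solution: M = (29.694, 2.3314).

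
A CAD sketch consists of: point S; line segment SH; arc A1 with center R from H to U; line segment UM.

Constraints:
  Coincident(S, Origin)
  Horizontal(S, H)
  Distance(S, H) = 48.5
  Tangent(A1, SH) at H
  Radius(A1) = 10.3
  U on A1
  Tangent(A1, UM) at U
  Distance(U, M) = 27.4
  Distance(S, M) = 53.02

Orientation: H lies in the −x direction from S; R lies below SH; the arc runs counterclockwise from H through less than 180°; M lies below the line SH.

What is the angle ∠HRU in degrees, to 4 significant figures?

132.6°

Checks: |RU| = 10.30 ✓; ∠(RU, UM) = 90.00° ✓; |UM| = 27.40 ✓; |SM| = 53.02 ✓.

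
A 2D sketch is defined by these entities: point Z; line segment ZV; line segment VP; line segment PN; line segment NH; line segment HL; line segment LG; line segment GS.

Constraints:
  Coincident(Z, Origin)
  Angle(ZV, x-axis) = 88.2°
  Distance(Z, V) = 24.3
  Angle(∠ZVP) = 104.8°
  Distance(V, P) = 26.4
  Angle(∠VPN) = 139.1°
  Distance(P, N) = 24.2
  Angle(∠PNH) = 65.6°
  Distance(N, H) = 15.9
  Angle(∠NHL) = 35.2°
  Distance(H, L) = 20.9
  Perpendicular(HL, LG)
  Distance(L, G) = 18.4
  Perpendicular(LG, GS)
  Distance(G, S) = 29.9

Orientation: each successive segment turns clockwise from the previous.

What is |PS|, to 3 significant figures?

42.3

Z is at the origin; ZV runs at 88.2° with length 24.3, so V = (0.763, 24.3). ∠ZVP = 104.8° gives VP at 13.0° from the x-axis; with |VP| = 26.4, P = (26.5, 30.2). ∠VPN = 139.1° gives PN at -27.9° from the x-axis; with |PN| = 24.2, N = (47.9, 18.9). ∠PNH = 65.6° gives NH at -142° from the x-axis; with |NH| = 15.9, H = (35.3, 9.18). ∠NHL = 35.2° gives HL at 72.9° from the x-axis; with |HL| = 20.9, L = (41.4, 29.2). HL ⟂ LG, so LG runs at -17.1°; with |LG| = 18.4, G = (59.0, 23.7). LG ⟂ GS, so GS runs at -107°; with |GS| = 29.9, S = (50.2, -4.83). Then |PS| = |S − P| = 42.3.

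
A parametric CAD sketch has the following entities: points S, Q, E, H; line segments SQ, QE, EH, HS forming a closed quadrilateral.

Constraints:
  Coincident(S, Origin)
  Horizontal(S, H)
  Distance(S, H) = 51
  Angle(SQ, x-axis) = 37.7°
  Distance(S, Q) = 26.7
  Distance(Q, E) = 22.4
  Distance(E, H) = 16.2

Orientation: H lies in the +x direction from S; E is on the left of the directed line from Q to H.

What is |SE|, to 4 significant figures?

45.74

Checks: |QE| = 22.40 ✓; |EH| = 16.20 ✓.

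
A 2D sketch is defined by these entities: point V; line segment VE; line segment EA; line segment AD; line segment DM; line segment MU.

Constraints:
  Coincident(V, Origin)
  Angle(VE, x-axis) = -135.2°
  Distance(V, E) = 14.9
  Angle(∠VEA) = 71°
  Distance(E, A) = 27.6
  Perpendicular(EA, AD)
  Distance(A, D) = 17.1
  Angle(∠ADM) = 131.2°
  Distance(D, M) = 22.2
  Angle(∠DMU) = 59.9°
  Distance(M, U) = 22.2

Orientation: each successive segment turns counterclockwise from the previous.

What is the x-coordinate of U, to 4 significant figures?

-0.2428

V is at the origin; VE runs at -135.2° with length 14.9, so E = (-10.57, -10.50). ∠VEA = 71.0° gives EA at -26.20° from the x-axis; with |EA| = 27.6, A = (14.19, -22.68). EA is perpendicular to AD, so AD runs at 63.80°; with |AD| = 17.1, D = (21.74, -7.341). ∠ADM = 131.2° gives DM at 112.6° from the x-axis; with |DM| = 22.2, M = (13.21, 13.15). ∠DMU = 59.9° gives MU at -127.3° from the x-axis; with |MU| = 22.2, U = (-0.2428, -4.506). So U.x = -0.2428.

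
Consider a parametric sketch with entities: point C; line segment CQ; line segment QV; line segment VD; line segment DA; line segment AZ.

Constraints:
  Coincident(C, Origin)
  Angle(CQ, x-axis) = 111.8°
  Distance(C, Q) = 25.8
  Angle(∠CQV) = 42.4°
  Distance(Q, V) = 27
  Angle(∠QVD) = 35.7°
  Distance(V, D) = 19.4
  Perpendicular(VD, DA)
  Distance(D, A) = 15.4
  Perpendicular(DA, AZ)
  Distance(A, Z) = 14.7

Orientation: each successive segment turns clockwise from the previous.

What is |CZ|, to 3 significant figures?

27.6

C is at the origin; CQ runs at 111.8° with length 25.8, so Q = (-9.58, 24.0). ∠CQV = 42.4° gives QV at -25.8° from the x-axis; with |QV| = 27.0, V = (14.7, 12.2). ∠QVD = 35.7° gives VD at -170° from the x-axis; with |VD| = 19.4, D = (-4.38, 8.87). The perpendicularity gives DA at right angles to VD, so DA runs at 99.9°; with |DA| = 15.4, A = (-7.03, 24.0). DA ⟂ AZ, so AZ runs at 9.90°; with |AZ| = 14.7, Z = (7.45, 26.6). Then |CZ| = |Z − C| = 27.6.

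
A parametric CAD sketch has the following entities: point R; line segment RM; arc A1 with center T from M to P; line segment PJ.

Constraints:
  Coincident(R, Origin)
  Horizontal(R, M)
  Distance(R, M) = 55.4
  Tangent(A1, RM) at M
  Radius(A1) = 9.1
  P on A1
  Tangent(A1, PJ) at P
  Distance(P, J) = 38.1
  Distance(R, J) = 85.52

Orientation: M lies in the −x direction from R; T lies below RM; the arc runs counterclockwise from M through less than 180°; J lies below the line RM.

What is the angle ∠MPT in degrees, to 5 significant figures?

51.959°

Checks: |TP| = 9.100 ✓; ∠(TP, PJ) = 90.00° ✓; |PJ| = 38.10 ✓; |RJ| = 85.52 ✓.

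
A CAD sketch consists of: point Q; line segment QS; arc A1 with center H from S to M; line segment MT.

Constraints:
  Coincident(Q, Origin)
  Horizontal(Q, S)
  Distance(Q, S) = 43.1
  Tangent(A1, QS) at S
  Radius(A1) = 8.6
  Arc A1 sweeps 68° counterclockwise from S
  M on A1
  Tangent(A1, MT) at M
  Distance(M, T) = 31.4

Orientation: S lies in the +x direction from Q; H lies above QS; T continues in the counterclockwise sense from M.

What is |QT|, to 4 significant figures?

71.68

Q is at the origin; Q and S share the same y with |QS| = 43.1 and S on the +x side, so S = (43.10, 0.000). The tangent condition forces HS to be normal to QS, so H = S + (0, 8.6) = (43.10, 8.600). On A1, S sits at bearing -90° from H; a 68° counterclockwise sweep puts M at bearing -22°, so M = H + 8.6·(cos -22°, sin -22°) = (51.07, 5.378). Since A1 is tangent to MT there, HM ⟂ MT, so MT runs along (−sin -22°, cos -22°); with |MT| = 31.4, T = (62.84, 34.49). Then |QT| = |T − Q| = 71.68.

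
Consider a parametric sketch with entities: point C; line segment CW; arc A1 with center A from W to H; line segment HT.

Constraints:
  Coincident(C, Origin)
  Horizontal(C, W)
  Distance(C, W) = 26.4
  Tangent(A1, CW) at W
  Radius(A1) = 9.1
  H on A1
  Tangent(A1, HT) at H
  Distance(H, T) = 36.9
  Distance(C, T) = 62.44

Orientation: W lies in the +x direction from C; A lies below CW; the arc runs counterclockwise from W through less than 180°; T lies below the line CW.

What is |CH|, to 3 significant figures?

25.6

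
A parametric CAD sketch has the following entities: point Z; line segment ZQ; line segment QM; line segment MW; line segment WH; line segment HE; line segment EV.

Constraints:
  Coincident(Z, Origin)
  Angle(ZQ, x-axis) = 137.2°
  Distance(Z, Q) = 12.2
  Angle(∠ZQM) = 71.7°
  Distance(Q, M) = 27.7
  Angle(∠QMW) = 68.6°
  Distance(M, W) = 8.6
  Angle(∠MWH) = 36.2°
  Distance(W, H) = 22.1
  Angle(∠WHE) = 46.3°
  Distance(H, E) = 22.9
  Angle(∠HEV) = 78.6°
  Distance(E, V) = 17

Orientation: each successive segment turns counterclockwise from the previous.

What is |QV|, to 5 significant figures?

29.937

Z is at the origin; ZQ runs at 137.2° with length 12.2, so Q = (-8.9515, 8.2892). ∠ZQM = 71.7° gives QM at -114.50° from the x-axis; with |QM| = 27.7, M = (-20.439, -16.917). ∠QMW = 68.6° gives MW at -3.1000° from the x-axis; with |MW| = 8.6, W = (-11.851, -17.382). ∠MWH = 36.2° gives WH at 140.70° from the x-axis; with |WH| = 22.1, H = (-28.953, -3.3841). ∠WHE = 46.3° gives HE at -85.600° from the x-axis; with |HE| = 22.9, E = (-27.196, -26.217). ∠HEV = 78.6° gives EV at 15.800° from the x-axis; with |EV| = 17.0, V = (-10.838, -21.588). Then |QV| = |V − Q| = 29.937.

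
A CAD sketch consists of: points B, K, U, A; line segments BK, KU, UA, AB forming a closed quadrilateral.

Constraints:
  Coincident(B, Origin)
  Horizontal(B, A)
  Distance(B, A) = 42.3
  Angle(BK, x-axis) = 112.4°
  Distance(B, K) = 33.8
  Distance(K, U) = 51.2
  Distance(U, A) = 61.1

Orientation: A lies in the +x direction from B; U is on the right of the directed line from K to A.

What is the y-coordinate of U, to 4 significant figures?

-19.88

B is at the origin; B and A share the same y with |BA| = 42.3 and A in +x, so A = (42.3, 0). BK runs at 112.4° with |BK| = 33.8, so K = (-12.88, 31.25). U is determined by |KU| = 51.2 and |UA| = 61.1 together: it lies at the intersection of circle(K, 51.2) and circle(A, 61.1). With |KA| = 63.41, the foot of the radical line on KA is 22.94 from K and the perpendicular offset is √(51.2² − 22.94²) = 45.77. Taking the right-of-KA solution: U = (-15.47, -19.88).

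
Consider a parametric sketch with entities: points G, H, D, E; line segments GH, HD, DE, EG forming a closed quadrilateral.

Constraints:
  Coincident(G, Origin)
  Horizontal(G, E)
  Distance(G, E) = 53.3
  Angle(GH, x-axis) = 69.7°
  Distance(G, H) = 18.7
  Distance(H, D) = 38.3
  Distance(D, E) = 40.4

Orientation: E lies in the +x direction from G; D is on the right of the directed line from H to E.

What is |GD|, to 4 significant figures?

26.02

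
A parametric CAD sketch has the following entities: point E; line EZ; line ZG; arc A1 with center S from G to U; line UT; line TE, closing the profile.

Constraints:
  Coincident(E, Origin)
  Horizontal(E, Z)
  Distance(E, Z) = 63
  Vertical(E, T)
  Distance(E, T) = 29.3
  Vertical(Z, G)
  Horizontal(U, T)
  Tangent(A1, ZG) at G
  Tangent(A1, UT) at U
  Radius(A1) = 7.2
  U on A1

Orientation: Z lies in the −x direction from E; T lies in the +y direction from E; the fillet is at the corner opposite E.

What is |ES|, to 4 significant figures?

60.02

E is at the origin; EZ is horizontal with |EZ| = 63.0 and Z on the −x side, so Z = (-63.00, 0.000). E and T share the same x with |ET| = 29.3 and T on the +y side, so T = (0.000, 29.30). The virtual corner opposite E is at (-63.00, 29.30). The tangent condition forces SG to be normal to ZG and the tangent condition forces SU to be normal to UT, with radius 7.2, so the center S sits 7.2 in from both sides at S = (-55.80, 22.10). Then |ES| = |S − E| = 60.02.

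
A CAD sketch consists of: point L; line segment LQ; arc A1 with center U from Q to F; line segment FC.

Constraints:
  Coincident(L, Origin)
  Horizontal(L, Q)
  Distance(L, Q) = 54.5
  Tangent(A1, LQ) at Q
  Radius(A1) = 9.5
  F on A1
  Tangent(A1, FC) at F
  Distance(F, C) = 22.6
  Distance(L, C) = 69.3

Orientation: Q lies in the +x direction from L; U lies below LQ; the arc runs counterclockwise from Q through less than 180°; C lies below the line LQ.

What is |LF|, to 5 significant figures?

49.427

Checks: L = (0.00, 0.00) ✓; |UF| = 9.500 ✓; ∠(UF, FC) = 90.00° ✓; |FC| = 22.60 ✓; |LC| = 69.30 ✓.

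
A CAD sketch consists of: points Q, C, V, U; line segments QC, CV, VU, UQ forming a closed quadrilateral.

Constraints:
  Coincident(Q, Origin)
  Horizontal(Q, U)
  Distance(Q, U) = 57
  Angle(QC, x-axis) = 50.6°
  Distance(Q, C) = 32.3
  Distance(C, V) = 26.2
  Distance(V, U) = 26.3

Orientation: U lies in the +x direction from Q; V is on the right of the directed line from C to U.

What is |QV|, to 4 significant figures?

30.72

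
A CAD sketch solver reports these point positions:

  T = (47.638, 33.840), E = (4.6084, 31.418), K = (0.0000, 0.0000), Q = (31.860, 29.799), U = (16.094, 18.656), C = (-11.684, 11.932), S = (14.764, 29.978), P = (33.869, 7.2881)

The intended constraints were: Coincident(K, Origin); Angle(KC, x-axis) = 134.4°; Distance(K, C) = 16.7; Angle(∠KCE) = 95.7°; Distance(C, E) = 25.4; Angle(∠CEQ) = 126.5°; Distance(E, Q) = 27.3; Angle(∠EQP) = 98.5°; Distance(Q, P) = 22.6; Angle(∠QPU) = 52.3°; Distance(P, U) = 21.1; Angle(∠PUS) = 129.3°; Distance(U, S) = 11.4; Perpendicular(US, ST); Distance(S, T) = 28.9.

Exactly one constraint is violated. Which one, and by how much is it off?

Distance(S, T) = 28.9 — off by 4.20.

K = (0.00, 0.00) ✓; KC at 134.4° ✓; |KC| = 16.70 ✓; ∠KCE = 95.70° ✓; |CE| = 25.40 ✓; ∠CEQ = 126.5° ✓; |EQ| = 27.30 ✓; ∠EQP = 98.50° ✓; |QP| = 22.60 ✓; ∠QPU = 52.30° ✓; |PU| = 21.10 ✓; ∠PUS = 129.3° ✓; |US| = 11.40 ✓; ∠(US, ST) = 90.00° ✓; |ST| = 33.10 ✗.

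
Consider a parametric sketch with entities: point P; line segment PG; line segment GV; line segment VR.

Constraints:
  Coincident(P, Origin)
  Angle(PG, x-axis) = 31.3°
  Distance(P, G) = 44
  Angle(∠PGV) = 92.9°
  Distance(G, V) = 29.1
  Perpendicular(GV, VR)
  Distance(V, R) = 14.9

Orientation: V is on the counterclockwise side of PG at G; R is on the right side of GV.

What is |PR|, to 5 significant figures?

66.663

∠PGV = 92.9°, so GV runs at 31.3° + (180° − 92.9°) = 118.40° from the x-axis; with |GV| = 29.1, V = G + 29.1·(cos 118.40°, sin 118.40°) = (23.756, 48.457). The perpendicularity gives VR at right angles to GV; with |VR| = 14.9 on the right of GV, R = V + 14.9·(0.87965, 0.47562) = (36.862, 55.543). Then |PR| = |R − P| = 66.663.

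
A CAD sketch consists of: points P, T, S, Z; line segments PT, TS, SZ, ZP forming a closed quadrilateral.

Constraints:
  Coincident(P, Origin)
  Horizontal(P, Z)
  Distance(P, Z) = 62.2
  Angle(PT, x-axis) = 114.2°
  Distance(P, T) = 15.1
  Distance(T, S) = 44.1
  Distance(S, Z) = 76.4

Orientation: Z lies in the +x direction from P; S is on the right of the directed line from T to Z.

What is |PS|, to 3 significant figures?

31.3

Checks: |TS| = 44.10 ✓; |SZ| = 76.40 ✓.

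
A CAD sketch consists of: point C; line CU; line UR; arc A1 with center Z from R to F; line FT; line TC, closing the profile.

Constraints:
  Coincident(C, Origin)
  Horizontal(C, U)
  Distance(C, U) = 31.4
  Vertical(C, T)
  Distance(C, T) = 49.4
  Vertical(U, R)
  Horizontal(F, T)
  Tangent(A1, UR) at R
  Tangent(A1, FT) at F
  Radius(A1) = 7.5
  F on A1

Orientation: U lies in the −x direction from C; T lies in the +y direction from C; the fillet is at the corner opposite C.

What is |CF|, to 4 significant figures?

54.88

The virtual corner opposite C is at (-31.40, 49.40). A1 meets UR tangentially, so ZR is at right angles to UR and tangency of A1 to FT means the radius ZF is perpendicular to FT, with radius 7.5, so the center Z sits 7.5 in from both sides at Z = (-23.90, 41.90). That places the tangent points at R = (-31.40, 41.90) on UR and F = (-23.90, 49.40) on FT. Then |CF| = |F − C| = 54.88.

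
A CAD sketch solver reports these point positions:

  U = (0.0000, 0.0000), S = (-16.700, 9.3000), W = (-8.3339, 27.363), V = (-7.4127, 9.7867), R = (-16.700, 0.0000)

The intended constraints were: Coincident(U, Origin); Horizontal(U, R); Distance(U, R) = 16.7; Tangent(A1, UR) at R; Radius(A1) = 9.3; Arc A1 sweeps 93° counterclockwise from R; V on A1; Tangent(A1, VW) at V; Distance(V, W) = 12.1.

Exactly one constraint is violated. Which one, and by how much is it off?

Distance(V, W) = 12.1 — off by 5.50.

U = (0.00, 0.00) ✓; U.y = 0.00, R.y = 0.00 ✓; |UR| = 16.70 ✓; ∠(SR, RU) = 90.00° ✓; |SR| = 9.300 ✓; bearing(S→V) − bearing(S→R) = 93.00° ✓; |SV| = 9.300 ✓; ∠(SV, VW) = 90.00° ✓; |VW| = 17.60 ✗.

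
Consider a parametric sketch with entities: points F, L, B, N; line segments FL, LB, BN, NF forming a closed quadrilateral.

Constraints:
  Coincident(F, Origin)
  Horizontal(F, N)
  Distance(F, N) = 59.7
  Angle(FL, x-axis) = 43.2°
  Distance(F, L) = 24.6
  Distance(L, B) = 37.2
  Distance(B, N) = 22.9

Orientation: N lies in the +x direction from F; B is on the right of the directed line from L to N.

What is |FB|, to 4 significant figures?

42.53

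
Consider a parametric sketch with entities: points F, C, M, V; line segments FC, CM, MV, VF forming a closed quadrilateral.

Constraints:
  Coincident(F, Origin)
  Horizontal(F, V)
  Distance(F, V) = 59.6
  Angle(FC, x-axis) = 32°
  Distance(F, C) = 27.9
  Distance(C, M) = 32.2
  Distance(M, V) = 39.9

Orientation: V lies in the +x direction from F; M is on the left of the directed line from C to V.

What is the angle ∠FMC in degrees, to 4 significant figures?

6.128°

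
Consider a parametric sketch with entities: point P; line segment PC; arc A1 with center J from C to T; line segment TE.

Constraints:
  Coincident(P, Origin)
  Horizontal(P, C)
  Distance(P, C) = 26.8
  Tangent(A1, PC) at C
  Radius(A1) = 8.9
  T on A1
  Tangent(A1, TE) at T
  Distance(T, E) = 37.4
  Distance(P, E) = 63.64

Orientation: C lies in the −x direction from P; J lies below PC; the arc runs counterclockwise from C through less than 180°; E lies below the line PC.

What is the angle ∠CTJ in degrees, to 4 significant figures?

56.53°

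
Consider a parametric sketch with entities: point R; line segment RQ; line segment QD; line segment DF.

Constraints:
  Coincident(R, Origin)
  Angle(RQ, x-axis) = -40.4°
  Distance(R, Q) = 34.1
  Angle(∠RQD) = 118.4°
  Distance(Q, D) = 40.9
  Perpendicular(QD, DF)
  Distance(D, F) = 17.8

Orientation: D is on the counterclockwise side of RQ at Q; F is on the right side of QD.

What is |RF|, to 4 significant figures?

74.48

∠RQD = 118.4°, so QD runs at -40.4° + (180° − 118.4°) = 21.20° from the x-axis; with |QD| = 40.9, D = Q + 40.9·(cos 21.20°, sin 21.20°) = (64.10, -7.310). QD is perpendicular to DF; with |DF| = 17.8 on the right of QD, F = D + 17.8·(0.3616, -0.9323) = (70.54, -23.91). Then |RF| = |F − R| = 74.48.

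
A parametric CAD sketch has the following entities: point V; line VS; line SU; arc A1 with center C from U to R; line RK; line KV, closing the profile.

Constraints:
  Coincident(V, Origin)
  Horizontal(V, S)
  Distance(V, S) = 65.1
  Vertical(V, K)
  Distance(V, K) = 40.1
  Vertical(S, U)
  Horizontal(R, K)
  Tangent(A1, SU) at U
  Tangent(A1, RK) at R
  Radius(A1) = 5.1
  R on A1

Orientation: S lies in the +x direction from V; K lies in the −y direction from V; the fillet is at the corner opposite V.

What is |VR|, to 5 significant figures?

72.167

V is at the origin; V and S share the same y with |VS| = 65.1 and S on the +x side, so S = (65.100, 0.0000). VK is vertical with |VK| = 40.1 and K on the −y side, so K = (0.0000, -40.100). The virtual corner opposite V is at (65.100, -40.100). Tangency of A1 to SU means the radius CU is perpendicular to SU and since A1 is tangent to RK there, CR ⟂ RK, with radius 5.1, so the center C sits 5.1 in from both sides at C = (60.000, -35.000). That places the tangent points at U = (65.100, -35.000) on SU and R = (60.000, -40.100) on RK. Then |VR| = |R − V| = 72.167.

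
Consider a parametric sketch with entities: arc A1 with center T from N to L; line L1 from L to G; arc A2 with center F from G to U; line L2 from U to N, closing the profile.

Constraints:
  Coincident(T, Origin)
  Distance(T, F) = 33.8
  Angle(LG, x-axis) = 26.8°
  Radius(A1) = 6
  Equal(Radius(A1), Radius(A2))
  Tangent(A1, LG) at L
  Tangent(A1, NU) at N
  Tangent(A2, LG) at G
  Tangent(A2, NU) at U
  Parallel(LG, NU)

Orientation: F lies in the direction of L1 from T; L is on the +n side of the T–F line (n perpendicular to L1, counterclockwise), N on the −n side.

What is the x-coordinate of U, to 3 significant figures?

32.9

Tangency of A1 to both parallel lines with radius 6.0 puts L and N at T ± 6.0·n: L = (-2.71, 5.36), N = (2.71, -5.36). Equal radii place G and U the same way about F: G = F + 6.0·n = (27.5, 20.6), U = F − 6.0·n = (32.9, 9.88). So U.x = 32.9.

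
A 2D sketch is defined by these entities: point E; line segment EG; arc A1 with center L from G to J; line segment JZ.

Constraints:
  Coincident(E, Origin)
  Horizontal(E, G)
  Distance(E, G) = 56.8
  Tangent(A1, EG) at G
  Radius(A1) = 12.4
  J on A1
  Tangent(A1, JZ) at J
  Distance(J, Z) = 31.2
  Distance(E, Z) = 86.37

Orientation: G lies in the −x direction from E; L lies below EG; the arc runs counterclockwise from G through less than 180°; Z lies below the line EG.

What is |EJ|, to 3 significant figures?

69.4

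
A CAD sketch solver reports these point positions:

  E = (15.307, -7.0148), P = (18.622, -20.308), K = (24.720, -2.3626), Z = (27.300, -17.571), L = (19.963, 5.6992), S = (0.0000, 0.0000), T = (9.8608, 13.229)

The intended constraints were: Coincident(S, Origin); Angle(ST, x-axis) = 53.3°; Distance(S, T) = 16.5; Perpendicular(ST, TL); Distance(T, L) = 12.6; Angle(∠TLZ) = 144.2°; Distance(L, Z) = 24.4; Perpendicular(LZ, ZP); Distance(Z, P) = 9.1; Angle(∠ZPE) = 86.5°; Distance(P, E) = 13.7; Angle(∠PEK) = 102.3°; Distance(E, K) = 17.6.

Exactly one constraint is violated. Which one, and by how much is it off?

Distance(E, K) = 17.6 — off by 7.10.

S = (0.00, 0.00) ✓; ST at 53.30° ✓; |ST| = 16.50 ✓; ∠(ST, TL) = 90.00° ✓; |TL| = 12.60 ✓; ∠TLZ = 144.2° ✓; |LZ| = 24.40 ✓; ∠(LZ, ZP) = 89.99° ✓; |ZP| = 9.099 ✓; ∠ZPE = 86.50° ✓; |PE| = 13.70 ✓; ∠PEK = 102.3° ✓; |EK| = 10.50 ✗.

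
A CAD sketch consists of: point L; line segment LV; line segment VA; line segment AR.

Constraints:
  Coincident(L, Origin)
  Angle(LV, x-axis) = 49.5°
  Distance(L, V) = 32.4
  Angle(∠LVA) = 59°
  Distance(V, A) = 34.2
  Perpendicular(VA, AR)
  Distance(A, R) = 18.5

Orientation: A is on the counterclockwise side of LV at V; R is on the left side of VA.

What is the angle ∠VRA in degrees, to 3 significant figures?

61.6°

∠LVA = 59.0°, so VA runs at 49.5° + (180° − 59.0°) = 170° from the x-axis; with |VA| = 34.2, A = V + 34.2·(cos 170°, sin 170°) = (-12.7, 30.3). VA ⟂ AR; with |AR| = 18.5 on the left of VA, R = A + 18.5·(-0.165, -0.986) = (-15.7, 12.0). Then cos ∠VRA = RV·RA / (|RV||RA|), giving 61.6°.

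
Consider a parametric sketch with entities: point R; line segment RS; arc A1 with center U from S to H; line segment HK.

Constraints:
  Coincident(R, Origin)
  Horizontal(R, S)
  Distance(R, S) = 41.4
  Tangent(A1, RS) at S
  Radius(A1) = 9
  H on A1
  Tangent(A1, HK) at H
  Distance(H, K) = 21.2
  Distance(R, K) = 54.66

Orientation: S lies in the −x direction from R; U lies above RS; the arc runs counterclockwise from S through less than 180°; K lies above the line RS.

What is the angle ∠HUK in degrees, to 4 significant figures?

67.00°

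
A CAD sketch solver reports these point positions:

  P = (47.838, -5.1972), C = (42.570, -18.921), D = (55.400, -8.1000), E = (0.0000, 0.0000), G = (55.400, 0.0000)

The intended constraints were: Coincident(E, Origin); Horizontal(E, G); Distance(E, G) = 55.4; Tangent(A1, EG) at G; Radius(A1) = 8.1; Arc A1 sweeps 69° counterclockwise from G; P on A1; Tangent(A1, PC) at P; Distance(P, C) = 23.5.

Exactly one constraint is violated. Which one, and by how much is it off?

Distance(P, C) = 23.5 — off by 8.80.

E = (0.00, 0.00) ✓; E.y = 0.00, G.y = 0.00 ✓; |EG| = 55.40 ✓; ∠(DG, GE) = 90.00° ✓; |DG| = 8.100 ✓; bearing(D→P) − bearing(D→G) = 69.00° ✓; |DP| = 8.100 ✓; ∠(DP, PC) = 90.00° ✓; |PC| = 14.70 ✗.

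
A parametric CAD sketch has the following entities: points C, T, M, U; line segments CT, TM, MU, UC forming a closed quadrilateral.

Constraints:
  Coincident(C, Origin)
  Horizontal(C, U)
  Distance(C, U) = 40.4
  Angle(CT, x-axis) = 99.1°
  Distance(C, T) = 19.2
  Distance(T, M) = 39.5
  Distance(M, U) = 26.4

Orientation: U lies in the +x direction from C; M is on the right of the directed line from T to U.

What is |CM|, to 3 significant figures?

23.2

C is at the origin; CU is horizontal with |CU| = 40.4 and U in +x, so U = (40.4, 0). CT runs at 99.1° with |CT| = 19.2, so T = (-3.04, 19.0). M is determined by |TM| = 39.5 and |MU| = 26.4 together: it lies at the intersection of circle(T, 39.5) and circle(U, 26.4). With |TU| = 47.4, the foot of the radical line on TU is 32.8 from T and the perpendicular offset is √(39.5² − 32.8²) = 22.0. Taking the right-of-TU solution: M = (18.2, -14.3).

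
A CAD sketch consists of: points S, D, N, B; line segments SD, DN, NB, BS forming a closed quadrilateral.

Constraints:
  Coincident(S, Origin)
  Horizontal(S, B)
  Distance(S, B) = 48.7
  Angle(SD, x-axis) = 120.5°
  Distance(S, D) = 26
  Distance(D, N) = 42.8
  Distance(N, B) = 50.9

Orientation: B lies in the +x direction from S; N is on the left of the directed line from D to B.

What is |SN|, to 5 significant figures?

50.170

Checks: |DN| = 42.80 ✓; |NB| = 50.90 ✓.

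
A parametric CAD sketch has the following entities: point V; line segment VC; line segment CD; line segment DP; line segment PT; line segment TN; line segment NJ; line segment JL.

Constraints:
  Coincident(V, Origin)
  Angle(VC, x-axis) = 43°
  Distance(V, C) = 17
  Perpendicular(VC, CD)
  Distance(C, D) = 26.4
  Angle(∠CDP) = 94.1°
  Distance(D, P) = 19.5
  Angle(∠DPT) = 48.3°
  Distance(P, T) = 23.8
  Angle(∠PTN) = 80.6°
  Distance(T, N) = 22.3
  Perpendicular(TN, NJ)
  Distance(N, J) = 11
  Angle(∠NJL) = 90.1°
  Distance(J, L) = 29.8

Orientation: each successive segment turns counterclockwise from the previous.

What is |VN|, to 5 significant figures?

37.170

V is at the origin; VC runs at 43.0° with length 17.0, so C = (12.433, 11.594). The perpendicularity gives CD at right angles to VC, so CD runs at 133.00°; with |CD| = 26.4, D = (-5.5717, 30.902). ∠CDP = 94.1° gives DP at -141.10° from the x-axis; with |DP| = 19.5, P = (-20.747, 18.656). ∠DPT = 48.3° gives PT at -9.4000° from the x-axis; with |PT| = 23.8, T = (2.7329, 14.769). ∠PTN = 80.6° gives TN at 90.000° from the x-axis; with |TN| = 22.3, N = (2.7329, 37.069). Then |VN| = |N − V| = 37.170.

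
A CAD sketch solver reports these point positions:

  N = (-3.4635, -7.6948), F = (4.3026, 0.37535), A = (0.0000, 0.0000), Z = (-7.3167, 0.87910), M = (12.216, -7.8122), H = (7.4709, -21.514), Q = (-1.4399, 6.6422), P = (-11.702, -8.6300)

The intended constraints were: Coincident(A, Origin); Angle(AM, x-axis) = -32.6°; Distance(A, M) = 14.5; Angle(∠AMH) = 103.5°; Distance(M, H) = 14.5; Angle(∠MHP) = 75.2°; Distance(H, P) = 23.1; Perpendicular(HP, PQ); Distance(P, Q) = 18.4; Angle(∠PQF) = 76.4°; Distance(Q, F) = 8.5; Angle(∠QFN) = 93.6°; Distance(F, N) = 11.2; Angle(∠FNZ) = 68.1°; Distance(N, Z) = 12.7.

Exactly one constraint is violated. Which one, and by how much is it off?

Distance(N, Z) = 12.7 — off by 3.30.

A = (0.00, 0.00) ✓; AM at -32.60° ✓; |AM| = 14.50 ✓; ∠AMH = 103.5° ✓; |MH| = 14.50 ✓; ∠MHP = 75.20° ✓; |HP| = 23.10 ✓; ∠(HP, PQ) = 90.00° ✓; |PQ| = 18.40 ✓; ∠PQF = 76.40° ✓; |QF| = 8.500 ✓; ∠QFN = 93.60° ✓; |FN| = 11.20 ✓; ∠FNZ = 68.10° ✓; |NZ| = 9.400 ✗.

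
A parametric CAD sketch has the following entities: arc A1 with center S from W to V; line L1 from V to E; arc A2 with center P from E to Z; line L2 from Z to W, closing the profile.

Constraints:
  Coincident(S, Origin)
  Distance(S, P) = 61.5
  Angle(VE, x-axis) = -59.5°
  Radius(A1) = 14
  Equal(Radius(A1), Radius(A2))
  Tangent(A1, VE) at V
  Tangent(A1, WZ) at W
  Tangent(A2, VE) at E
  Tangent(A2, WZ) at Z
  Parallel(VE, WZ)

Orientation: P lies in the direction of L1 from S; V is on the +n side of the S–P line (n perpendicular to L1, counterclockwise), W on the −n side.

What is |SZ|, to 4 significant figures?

63.07

The slot axis is L1's direction at -59.5°, so u = (cos -59.5°, sin -59.5°) = (0.5075, -0.8616) and n = (−sin -59.5°, cos -59.5°) = (0.8616, 0.5075). S is at the origin and P lies 61.5 along u from S, so P = 61.5·u = (31.21, -52.99). Tangency of A1 to both parallel lines with radius 14.0 puts V and W at S ± 14.0·n: V = (12.06, 7.106), W = (-12.06, -7.106). Equal radii place E and Z the same way about P: E = P + 14.0·n = (43.28, -45.88), Z = P − 14.0·n = (19.15, -60.10). Then |SZ| = |Z − S| = 63.07.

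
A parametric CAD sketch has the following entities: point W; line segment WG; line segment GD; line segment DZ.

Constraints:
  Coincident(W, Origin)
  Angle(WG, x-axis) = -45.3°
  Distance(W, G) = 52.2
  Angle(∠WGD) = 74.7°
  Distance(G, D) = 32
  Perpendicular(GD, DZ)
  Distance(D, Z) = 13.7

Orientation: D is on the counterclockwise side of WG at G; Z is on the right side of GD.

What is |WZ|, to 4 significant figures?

66.59

∠WGD = 74.7°, so GD runs at -45.3° + (180° − 74.7°) = 60.00° from the x-axis; with |GD| = 32.0, D = G + 32.0·(cos 60.00°, sin 60.00°) = (52.72, -9.391). GD is perpendicular to DZ; with |DZ| = 13.7 on the right of GD, Z = D + 13.7·(0.8660, -0.5000) = (64.58, -16.24). Then |WZ| = |Z − W| = 66.59.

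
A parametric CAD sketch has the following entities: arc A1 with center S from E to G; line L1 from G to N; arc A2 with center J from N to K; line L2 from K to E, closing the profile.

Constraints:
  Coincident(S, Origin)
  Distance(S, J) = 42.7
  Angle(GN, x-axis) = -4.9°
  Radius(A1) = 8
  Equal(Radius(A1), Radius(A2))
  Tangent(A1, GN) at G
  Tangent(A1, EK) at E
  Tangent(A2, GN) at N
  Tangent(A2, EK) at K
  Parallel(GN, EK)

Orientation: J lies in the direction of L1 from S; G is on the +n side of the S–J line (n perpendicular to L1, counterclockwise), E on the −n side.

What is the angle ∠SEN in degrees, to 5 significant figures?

69.459°

Tangency of A1 to both parallel lines with radius 8.0 puts G and E at S ± 8.0·n: G = (0.68334, 7.9708), E = (-0.68334, -7.9708). Equal radii place N and K the same way about J: N = J + 8.0·n = (43.227, 4.3235), K = J − 8.0·n = (41.861, -11.618). Then cos ∠SEN = ES·EN / (|ES||EN|), giving 69.459°.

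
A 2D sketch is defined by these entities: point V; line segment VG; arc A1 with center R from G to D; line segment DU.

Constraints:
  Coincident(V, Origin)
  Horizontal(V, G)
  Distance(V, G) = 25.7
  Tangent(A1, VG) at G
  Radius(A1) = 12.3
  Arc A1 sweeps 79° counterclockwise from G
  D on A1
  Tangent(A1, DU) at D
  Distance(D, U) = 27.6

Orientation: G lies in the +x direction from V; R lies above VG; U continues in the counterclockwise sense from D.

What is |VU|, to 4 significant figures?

56.79

On A1, G sits at bearing -90° from R; a 79° counterclockwise sweep puts D at bearing -11°, so D = R + 12.3·(cos -11°, sin -11°) = (37.77, 9.953). Tangency of A1 to DU means the radius RD is perpendicular to DU, so DU runs along (−sin -11°, cos -11°); with |DU| = 27.6, U = (43.04, 37.05). Then |VU| = |U − V| = 56.79.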